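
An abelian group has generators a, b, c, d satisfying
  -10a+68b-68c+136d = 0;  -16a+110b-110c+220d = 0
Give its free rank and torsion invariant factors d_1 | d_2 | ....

Answer: M ≅ ℤ^2 ⊕ ℤ/2 ⊕ ℤ/6

Derivation:
rank_ℚ(R)=2; free=4−2=2
SNF(R) diag = [2, 6] → torsion [2, 6]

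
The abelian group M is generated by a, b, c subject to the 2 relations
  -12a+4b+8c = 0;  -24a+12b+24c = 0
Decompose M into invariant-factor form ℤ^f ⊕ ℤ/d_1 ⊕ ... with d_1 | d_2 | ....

rank_ℚ(R)=2; free=3−2=1
SNF(R) diag = [4, 12] → torsion [4, 12]

Answer: M ≅ ℤ^1 ⊕ ℤ/4 ⊕ ℤ/12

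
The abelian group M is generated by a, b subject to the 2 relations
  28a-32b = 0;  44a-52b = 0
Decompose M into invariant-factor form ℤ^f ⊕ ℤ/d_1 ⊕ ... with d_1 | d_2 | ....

rank_ℚ(R)=2; free=2−2=0
SNF(R) diag = [4, 12] → torsion [4, 12]

Answer: M ≅ ℤ/4 ⊕ ℤ/12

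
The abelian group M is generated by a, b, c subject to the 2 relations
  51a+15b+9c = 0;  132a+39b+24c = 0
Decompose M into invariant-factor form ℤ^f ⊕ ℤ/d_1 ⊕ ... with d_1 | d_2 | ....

Answer: M ≅ ℤ^1 ⊕ ℤ/3 ⊕ ℤ/3

Derivation:
rank_ℚ(R)=2; free=3−2=1
SNF(R) diag = [3, 3] → torsion [3, 3]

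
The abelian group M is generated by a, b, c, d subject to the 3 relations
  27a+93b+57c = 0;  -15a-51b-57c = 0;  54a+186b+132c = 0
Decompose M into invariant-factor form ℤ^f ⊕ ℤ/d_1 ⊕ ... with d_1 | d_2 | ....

rank_ℚ(R)=3; free=4−3=1
SNF(R) diag = [3, 6, 18] → torsion [3, 6, 18]

Answer: M ≅ ℤ^1 ⊕ ℤ/3 ⊕ ℤ/6 ⊕ ℤ/18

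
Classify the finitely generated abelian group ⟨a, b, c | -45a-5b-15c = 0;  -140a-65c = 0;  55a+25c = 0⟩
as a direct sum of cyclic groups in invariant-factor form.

rank_ℚ(R)=3; free=3−3=0
SNF(R) diag = [5, 5, 15] → torsion [5, 5, 15]

Answer: M ≅ ℤ/5 ⊕ ℤ/5 ⊕ ℤ/15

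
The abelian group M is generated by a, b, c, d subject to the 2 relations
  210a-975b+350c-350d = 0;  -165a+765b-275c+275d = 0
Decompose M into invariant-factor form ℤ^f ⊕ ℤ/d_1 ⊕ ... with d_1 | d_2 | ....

Answer: M ≅ ℤ^2 ⊕ ℤ/5 ⊕ ℤ/15

Derivation:
rank_ℚ(R)=2; free=4−2=2
SNF(R) diag = [5, 15] → torsion [5, 15]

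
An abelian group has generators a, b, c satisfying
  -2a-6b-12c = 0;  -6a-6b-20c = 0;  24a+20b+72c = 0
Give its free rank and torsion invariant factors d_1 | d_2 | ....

Answer: M ≅ ℤ/2 ⊕ ℤ/4 ⊕ ℤ/8

Derivation:
rank_ℚ(R)=3; free=3−3=0
SNF(R) diag = [2, 4, 8] → torsion [2, 4, 8]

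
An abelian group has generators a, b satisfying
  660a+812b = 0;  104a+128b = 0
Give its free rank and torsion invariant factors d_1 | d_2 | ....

Answer: M ≅ ℤ/4 ⊕ ℤ/8

Derivation:
rank_ℚ(R)=2; free=2−2=0
SNF(R) diag = [4, 8] → torsion [4, 8]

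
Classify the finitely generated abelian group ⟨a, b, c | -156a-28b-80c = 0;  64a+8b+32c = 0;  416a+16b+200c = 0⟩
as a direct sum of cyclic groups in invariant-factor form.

rank_ℚ(R)=3; free=3−3=0
SNF(R) diag = [4, 8, 8] → torsion [4, 8, 8]

Answer: M ≅ ℤ/4 ⊕ ℤ/8 ⊕ ℤ/8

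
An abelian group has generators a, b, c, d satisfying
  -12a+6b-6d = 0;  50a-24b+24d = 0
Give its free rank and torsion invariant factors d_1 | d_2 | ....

rank_ℚ(R)=2; free=4−2=2
SNF(R) diag = [2, 6] → torsion [2, 6]

Answer: M ≅ ℤ^2 ⊕ ℤ/2 ⊕ ℤ/6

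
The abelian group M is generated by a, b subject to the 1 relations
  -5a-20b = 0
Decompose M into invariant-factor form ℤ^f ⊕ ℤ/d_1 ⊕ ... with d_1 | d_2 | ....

Answer: M ≅ ℤ^1 ⊕ ℤ/5

Derivation:
rank_ℚ(R)=1; free=2−1=1
SNF(R) diag = [5] → torsion [5]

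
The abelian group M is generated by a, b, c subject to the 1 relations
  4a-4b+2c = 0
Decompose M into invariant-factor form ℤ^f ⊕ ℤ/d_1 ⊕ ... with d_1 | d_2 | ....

rank_ℚ(R)=1; free=3−1=2
SNF(R) diag = [2] → torsion [2]

Answer: M ≅ ℤ^2 ⊕ ℤ/2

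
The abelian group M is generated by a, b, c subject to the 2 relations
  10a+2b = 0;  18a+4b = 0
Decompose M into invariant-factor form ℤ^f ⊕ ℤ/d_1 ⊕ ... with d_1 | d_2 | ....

Answer: M ≅ ℤ^1 ⊕ ℤ/2 ⊕ ℤ/2

Derivation:
rank_ℚ(R)=2; free=3−2=1
SNF(R) diag = [2, 2] → torsion [2, 2]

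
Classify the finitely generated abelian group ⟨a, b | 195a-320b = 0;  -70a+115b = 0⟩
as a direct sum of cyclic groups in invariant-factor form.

rank_ℚ(R)=2; free=2−2=0
SNF(R) diag = [5, 5] → torsion [5, 5]

Answer: M ≅ ℤ/5 ⊕ ℤ/5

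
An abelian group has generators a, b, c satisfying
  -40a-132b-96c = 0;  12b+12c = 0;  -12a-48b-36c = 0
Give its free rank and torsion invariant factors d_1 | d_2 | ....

Answer: M ≅ ℤ/4 ⊕ ℤ/12 ⊕ ℤ/12

Derivation:
rank_ℚ(R)=3; free=3−3=0
SNF(R) diag = [4, 12, 12] → torsion [4, 12, 12]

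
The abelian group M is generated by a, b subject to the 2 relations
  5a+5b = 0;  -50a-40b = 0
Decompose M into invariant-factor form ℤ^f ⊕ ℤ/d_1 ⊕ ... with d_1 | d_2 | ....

Answer: M ≅ ℤ/5 ⊕ ℤ/10

Derivation:
rank_ℚ(R)=2; free=2−2=0
SNF(R) diag = [5, 10] → torsion [5, 10]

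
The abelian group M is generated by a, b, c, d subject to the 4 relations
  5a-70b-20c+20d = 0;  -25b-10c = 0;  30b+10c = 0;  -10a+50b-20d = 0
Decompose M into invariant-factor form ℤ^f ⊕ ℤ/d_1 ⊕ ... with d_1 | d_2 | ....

Answer: M ≅ ℤ/5 ⊕ ℤ/5 ⊕ ℤ/10 ⊕ ℤ/20

Derivation:
rank_ℚ(R)=4; free=4−4=0
SNF(R) diag = [5, 5, 10, 20] → torsion [5, 5, 10, 20]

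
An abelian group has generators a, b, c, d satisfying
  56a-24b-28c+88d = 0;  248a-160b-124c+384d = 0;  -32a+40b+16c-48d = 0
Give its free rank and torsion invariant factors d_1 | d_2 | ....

rank_ℚ(R)=3; free=4−3=1
SNF(R) diag = [4, 8, 24] → torsion [4, 8, 24]

Answer: M ≅ ℤ^1 ⊕ ℤ/4 ⊕ ℤ/8 ⊕ ℤ/24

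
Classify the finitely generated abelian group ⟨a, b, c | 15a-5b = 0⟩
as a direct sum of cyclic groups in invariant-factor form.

Answer: M ≅ ℤ^2 ⊕ ℤ/5

Derivation:
rank_ℚ(R)=1; free=3−1=2
SNF(R) diag = [5] → torsion [5]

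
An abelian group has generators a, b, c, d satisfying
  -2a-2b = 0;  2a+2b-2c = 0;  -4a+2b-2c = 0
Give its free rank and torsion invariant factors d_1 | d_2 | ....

Answer: M ≅ ℤ^1 ⊕ ℤ/2 ⊕ ℤ/2 ⊕ ℤ/6

Derivation:
rank_ℚ(R)=3; free=4−3=1
SNF(R) diag = [2, 2, 6] → torsion [2, 2, 6]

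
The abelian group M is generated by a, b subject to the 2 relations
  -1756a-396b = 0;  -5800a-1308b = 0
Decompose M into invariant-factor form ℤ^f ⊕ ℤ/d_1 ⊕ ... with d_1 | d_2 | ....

rank_ℚ(R)=2; free=2−2=0
SNF(R) diag = [4, 12] → torsion [4, 12]

Answer: M ≅ ℤ/4 ⊕ ℤ/12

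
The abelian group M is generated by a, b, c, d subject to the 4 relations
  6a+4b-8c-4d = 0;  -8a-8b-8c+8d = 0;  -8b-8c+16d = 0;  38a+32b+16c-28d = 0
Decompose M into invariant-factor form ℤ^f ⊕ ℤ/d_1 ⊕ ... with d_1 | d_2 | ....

rank_ℚ(R)=4; free=4−4=0
SNF(R) diag = [2, 4, 8, 8] → torsion [2, 4, 8, 8]

Answer: M ≅ ℤ/2 ⊕ ℤ/4 ⊕ ℤ/8 ⊕ ℤ/8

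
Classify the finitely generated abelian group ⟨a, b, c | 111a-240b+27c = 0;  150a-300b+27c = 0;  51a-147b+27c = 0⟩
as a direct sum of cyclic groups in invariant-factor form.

rank_ℚ(R)=3; free=3−3=0
SNF(R) diag = [3, 9, 27] → torsion [3, 9, 27]

Answer: M ≅ ℤ/3 ⊕ ℤ/9 ⊕ ℤ/27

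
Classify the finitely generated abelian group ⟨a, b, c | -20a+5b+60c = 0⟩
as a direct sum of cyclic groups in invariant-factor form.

rank_ℚ(R)=1; free=3−1=2
SNF(R) diag = [5] → torsion [5]

Answer: M ≅ ℤ^2 ⊕ ℤ/5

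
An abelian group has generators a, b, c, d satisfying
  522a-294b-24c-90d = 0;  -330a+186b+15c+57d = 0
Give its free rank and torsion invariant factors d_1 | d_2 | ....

rank_ℚ(R)=2; free=4−2=2
SNF(R) diag = [3, 6] → torsion [3, 6]

Answer: M ≅ ℤ^2 ⊕ ℤ/3 ⊕ ℤ/6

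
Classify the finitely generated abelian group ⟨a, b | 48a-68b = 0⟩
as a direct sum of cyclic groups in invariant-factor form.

Answer: M ≅ ℤ^1 ⊕ ℤ/4

Derivation:
rank_ℚ(R)=1; free=2−1=1
SNF(R) diag = [4] → torsion [4]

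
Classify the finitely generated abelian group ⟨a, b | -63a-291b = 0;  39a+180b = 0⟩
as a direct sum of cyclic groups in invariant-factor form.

rank_ℚ(R)=2; free=2−2=0
SNF(R) diag = [3, 3] → torsion [3, 3]

Answer: M ≅ ℤ/3 ⊕ ℤ/3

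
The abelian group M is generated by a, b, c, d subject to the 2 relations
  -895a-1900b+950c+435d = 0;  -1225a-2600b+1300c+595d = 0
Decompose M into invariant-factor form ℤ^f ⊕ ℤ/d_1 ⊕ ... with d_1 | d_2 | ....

rank_ℚ(R)=2; free=4−2=2
SNF(R) diag = [5, 10] → torsion [5, 10]

Answer: M ≅ ℤ^2 ⊕ ℤ/5 ⊕ ℤ/10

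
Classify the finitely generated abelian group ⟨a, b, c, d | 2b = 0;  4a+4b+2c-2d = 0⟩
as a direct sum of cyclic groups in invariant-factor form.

Answer: M ≅ ℤ^2 ⊕ ℤ/2 ⊕ ℤ/2

Derivation:
rank_ℚ(R)=2; free=4−2=2
SNF(R) diag = [2, 2] → torsion [2, 2]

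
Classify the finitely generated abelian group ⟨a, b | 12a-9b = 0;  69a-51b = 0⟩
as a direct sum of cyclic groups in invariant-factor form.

Answer: M ≅ ℤ/3 ⊕ ℤ/3

Derivation:
rank_ℚ(R)=2; free=2−2=0
SNF(R) diag = [3, 3] → torsion [3, 3]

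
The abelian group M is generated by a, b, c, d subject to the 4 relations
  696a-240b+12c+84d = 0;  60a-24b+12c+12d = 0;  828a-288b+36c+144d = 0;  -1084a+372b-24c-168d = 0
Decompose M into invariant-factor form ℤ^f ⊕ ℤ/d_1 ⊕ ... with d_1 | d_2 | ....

Answer: M ≅ ℤ/4 ⊕ ℤ/12 ⊕ ℤ/36 ⊕ ℤ/108

Derivation:
rank_ℚ(R)=4; free=4−4=0
SNF(R) diag = [4, 12, 36, 108] → torsion [4, 12, 36, 108]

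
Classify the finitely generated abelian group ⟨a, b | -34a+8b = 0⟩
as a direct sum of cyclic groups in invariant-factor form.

rank_ℚ(R)=1; free=2−1=1
SNF(R) diag = [2] → torsion [2]

Answer: M ≅ ℤ^1 ⊕ ℤ/2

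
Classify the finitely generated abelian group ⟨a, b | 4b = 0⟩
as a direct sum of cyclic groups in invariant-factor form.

rank_ℚ(R)=1; free=2−1=1
SNF(R) diag = [4] → torsion [4]

Answer: M ≅ ℤ^1 ⊕ ℤ/4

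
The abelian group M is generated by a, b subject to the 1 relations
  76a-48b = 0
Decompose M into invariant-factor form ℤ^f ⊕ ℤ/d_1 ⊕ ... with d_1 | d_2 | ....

rank_ℚ(R)=1; free=2−1=1
SNF(R) diag = [4] → torsion [4]

Answer: M ≅ ℤ^1 ⊕ ℤ/4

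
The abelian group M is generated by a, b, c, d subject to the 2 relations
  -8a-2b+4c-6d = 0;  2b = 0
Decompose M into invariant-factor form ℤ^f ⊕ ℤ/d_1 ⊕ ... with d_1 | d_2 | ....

rank_ℚ(R)=2; free=4−2=2
SNF(R) diag = [2, 2] → torsion [2, 2]

Answer: M ≅ ℤ^2 ⊕ ℤ/2 ⊕ ℤ/2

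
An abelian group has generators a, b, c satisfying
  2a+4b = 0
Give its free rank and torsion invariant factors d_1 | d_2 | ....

rank_ℚ(R)=1; free=3−1=2
SNF(R) diag = [2] → torsion [2]

Answer: M ≅ ℤ^2 ⊕ ℤ/2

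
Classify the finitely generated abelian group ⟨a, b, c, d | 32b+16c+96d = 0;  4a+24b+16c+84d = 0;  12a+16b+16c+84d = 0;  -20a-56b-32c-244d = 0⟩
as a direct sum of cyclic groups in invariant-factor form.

rank_ℚ(R)=4; free=4−4=0
SNF(R) diag = [4, 8, 16, 16] → torsion [4, 8, 16, 16]

Answer: M ≅ ℤ/4 ⊕ ℤ/8 ⊕ ℤ/16 ⊕ ℤ/16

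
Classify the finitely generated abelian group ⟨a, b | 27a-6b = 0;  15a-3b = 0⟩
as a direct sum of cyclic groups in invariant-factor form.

rank_ℚ(R)=2; free=2−2=0
SNF(R) diag = [3, 3] → torsion [3, 3]

Answer: M ≅ ℤ/3 ⊕ ℤ/3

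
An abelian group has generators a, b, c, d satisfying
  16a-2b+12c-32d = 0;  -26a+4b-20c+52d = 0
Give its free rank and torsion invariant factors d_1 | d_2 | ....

Answer: M ≅ ℤ^2 ⊕ ℤ/2 ⊕ ℤ/2

Derivation:
rank_ℚ(R)=2; free=4−2=2
SNF(R) diag = [2, 2] → torsion [2, 2]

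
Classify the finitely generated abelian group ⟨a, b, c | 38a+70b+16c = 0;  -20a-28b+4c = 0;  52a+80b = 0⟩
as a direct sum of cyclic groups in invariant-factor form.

Answer: M ≅ ℤ/2 ⊕ ℤ/4 ⊕ ℤ/12

Derivation:
rank_ℚ(R)=3; free=3−3=0
SNF(R) diag = [2, 4, 12] → torsion [2, 4, 12]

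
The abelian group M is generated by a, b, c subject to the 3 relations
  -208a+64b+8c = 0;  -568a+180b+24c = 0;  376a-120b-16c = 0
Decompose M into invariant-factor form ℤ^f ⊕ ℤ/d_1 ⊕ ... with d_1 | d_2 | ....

rank_ℚ(R)=3; free=3−3=0
SNF(R) diag = [4, 8, 8] → torsion [4, 8, 8]

Answer: M ≅ ℤ/4 ⊕ ℤ/8 ⊕ ℤ/8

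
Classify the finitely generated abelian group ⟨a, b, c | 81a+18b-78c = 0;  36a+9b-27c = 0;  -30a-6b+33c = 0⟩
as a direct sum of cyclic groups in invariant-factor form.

Answer: M ≅ ℤ/3 ⊕ ℤ/3 ⊕ ℤ/9

Derivation:
rank_ℚ(R)=3; free=3−3=0
SNF(R) diag = [3, 3, 9] → torsion [3, 3, 9]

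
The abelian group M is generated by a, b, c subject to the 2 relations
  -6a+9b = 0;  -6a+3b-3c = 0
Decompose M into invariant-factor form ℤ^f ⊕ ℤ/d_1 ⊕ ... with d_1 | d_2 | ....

rank_ℚ(R)=2; free=3−2=1
SNF(R) diag = [3, 3] → torsion [3, 3]

Answer: M ≅ ℤ^1 ⊕ ℤ/3 ⊕ ℤ/3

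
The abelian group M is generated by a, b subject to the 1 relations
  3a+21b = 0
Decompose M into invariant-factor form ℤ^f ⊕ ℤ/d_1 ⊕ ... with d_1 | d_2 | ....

Answer: M ≅ ℤ^1 ⊕ ℤ/3

Derivation:
rank_ℚ(R)=1; free=2−1=1
SNF(R) diag = [3] → torsion [3]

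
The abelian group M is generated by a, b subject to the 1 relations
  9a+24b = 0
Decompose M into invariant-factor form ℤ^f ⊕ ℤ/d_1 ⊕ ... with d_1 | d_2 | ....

Answer: M ≅ ℤ^1 ⊕ ℤ/3

Derivation:
rank_ℚ(R)=1; free=2−1=1
SNF(R) diag = [3] → torsion [3]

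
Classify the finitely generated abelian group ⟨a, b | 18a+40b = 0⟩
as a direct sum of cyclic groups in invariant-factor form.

Answer: M ≅ ℤ^1 ⊕ ℤ/2

Derivation:
rank_ℚ(R)=1; free=2−1=1
SNF(R) diag = [2] → torsion [2]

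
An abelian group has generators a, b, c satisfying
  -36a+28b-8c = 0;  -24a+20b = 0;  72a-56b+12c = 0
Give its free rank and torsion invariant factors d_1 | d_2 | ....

rank_ℚ(R)=3; free=3−3=0
SNF(R) diag = [4, 4, 12] → torsion [4, 4, 12]

Answer: M ≅ ℤ/4 ⊕ ℤ/4 ⊕ ℤ/12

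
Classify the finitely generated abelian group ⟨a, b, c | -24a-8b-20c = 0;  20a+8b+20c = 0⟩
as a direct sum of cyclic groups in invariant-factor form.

rank_ℚ(R)=2; free=3−2=1
SNF(R) diag = [4, 4] → torsion [4, 4]

Answer: M ≅ ℤ^1 ⊕ ℤ/4 ⊕ ℤ/4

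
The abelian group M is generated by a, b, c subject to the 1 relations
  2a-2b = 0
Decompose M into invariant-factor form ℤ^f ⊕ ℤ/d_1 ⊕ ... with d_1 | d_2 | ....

rank_ℚ(R)=1; free=3−1=2
SNF(R) diag = [2] → torsion [2]

Answer: M ≅ ℤ^2 ⊕ ℤ/2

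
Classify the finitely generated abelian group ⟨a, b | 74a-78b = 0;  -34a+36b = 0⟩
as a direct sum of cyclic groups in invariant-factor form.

Answer: M ≅ ℤ/2 ⊕ ℤ/6

Derivation:
rank_ℚ(R)=2; free=2−2=0
SNF(R) diag = [2, 6] → torsion [2, 6]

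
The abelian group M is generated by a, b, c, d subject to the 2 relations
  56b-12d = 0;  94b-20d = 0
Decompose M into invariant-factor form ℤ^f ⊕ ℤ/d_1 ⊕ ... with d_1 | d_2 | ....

rank_ℚ(R)=2; free=4−2=2
SNF(R) diag = [2, 4] → torsion [2, 4]

Answer: M ≅ ℤ^2 ⊕ ℤ/2 ⊕ ℤ/4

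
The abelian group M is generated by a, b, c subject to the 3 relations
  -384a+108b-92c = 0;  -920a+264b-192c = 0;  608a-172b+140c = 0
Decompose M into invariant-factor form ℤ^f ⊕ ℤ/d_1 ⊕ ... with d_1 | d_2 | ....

Answer: M ≅ ℤ/4 ⊕ ℤ/8 ⊕ ℤ/16

Derivation:
rank_ℚ(R)=3; free=3−3=0
SNF(R) diag = [4, 8, 16] → torsion [4, 8, 16]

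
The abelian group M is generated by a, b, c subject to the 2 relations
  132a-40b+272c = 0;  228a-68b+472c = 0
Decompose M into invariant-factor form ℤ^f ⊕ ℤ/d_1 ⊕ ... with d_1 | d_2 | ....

Answer: M ≅ ℤ^1 ⊕ ℤ/4 ⊕ ℤ/12

Derivation:
rank_ℚ(R)=2; free=3−2=1
SNF(R) diag = [4, 12] → torsion [4, 12]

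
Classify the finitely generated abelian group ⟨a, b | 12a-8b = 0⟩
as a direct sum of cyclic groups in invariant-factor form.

rank_ℚ(R)=1; free=2−1=1
SNF(R) diag = [4] → torsion [4]

Answer: M ≅ ℤ^1 ⊕ ℤ/4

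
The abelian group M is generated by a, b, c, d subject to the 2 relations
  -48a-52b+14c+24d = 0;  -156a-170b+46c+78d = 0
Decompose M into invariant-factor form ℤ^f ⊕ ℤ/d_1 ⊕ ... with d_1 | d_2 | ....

rank_ℚ(R)=2; free=4−2=2
SNF(R) diag = [2, 6] → torsion [2, 6]

Answer: M ≅ ℤ^2 ⊕ ℤ/2 ⊕ ℤ/6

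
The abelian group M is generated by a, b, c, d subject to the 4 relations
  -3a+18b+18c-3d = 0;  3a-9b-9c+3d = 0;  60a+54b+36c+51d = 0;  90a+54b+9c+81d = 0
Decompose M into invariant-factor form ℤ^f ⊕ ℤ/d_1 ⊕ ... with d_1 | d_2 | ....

rank_ℚ(R)=4; free=4−4=0
SNF(R) diag = [3, 9, 9, 27] → torsion [3, 9, 9, 27]

Answer: M ≅ ℤ/3 ⊕ ℤ/9 ⊕ ℤ/9 ⊕ ℤ/27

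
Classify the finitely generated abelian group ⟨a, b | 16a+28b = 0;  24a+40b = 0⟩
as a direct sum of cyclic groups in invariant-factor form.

Answer: M ≅ ℤ/4 ⊕ ℤ/8

Derivation:
rank_ℚ(R)=2; free=2−2=0
SNF(R) diag = [4, 8] → torsion [4, 8]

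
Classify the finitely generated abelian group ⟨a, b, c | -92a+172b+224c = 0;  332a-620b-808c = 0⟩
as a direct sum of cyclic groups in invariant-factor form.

Answer: M ≅ ℤ^1 ⊕ ℤ/4 ⊕ ℤ/8

Derivation:
rank_ℚ(R)=2; free=3−2=1
SNF(R) diag = [4, 8] → torsion [4, 8]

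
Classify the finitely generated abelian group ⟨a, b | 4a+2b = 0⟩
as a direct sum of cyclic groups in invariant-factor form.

rank_ℚ(R)=1; free=2−1=1
SNF(R) diag = [2] → torsion [2]

Answer: M ≅ ℤ^1 ⊕ ℤ/2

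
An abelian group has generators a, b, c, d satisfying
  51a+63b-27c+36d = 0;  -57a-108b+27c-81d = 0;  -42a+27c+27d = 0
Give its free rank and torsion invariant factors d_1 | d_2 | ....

rank_ℚ(R)=3; free=4−3=1
SNF(R) diag = [3, 9, 27] → torsion [3, 9, 27]

Answer: M ≅ ℤ^1 ⊕ ℤ/3 ⊕ ℤ/9 ⊕ ℤ/27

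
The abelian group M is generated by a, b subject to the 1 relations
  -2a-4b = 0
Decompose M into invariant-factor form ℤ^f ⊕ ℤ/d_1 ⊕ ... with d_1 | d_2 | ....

rank_ℚ(R)=1; free=2−1=1
SNF(R) diag = [2] → torsion [2]

Answer: M ≅ ℤ^1 ⊕ ℤ/2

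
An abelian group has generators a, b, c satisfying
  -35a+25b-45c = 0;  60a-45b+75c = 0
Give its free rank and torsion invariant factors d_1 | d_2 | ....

Answer: M ≅ ℤ^1 ⊕ ℤ/5 ⊕ ℤ/15

Derivation:
rank_ℚ(R)=2; free=3−2=1
SNF(R) diag = [5, 15] → torsion [5, 15]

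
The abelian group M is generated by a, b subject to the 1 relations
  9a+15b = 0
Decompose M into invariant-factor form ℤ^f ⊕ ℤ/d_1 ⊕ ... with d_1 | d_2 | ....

Answer: M ≅ ℤ^1 ⊕ ℤ/3

Derivation:
rank_ℚ(R)=1; free=2−1=1
SNF(R) diag = [3] → torsion [3]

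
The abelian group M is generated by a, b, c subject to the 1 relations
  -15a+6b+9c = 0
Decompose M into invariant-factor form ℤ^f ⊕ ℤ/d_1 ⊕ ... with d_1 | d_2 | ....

rank_ℚ(R)=1; free=3−1=2
SNF(R) diag = [3] → torsion [3]

Answer: M ≅ ℤ^2 ⊕ ℤ/3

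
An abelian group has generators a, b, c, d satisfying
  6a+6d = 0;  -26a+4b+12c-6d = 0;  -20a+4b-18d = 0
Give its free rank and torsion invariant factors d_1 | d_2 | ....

Answer: M ≅ ℤ^1 ⊕ ℤ/2 ⊕ ℤ/6 ⊕ ℤ/12

Derivation:
rank_ℚ(R)=3; free=4−3=1
SNF(R) diag = [2, 6, 12] → torsion [2, 6, 12]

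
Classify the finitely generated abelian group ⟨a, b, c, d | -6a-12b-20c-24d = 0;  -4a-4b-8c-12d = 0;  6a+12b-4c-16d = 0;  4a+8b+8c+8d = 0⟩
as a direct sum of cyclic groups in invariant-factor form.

Answer: M ≅ ℤ/2 ⊕ ℤ/4 ⊕ ℤ/8 ⊕ ℤ/8

Derivation:
rank_ℚ(R)=4; free=4−4=0
SNF(R) diag = [2, 4, 8, 8] → torsion [2, 4, 8, 8]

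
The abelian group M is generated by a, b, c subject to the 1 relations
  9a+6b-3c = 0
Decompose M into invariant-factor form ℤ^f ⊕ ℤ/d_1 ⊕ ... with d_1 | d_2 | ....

rank_ℚ(R)=1; free=3−1=2
SNF(R) diag = [3] → torsion [3]

Answer: M ≅ ℤ^2 ⊕ ℤ/3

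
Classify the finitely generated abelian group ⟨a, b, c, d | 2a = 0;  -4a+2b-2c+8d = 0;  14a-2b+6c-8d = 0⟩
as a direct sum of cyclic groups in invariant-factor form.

Answer: M ≅ ℤ^1 ⊕ ℤ/2 ⊕ ℤ/2 ⊕ ℤ/4

Derivation:
rank_ℚ(R)=3; free=4−3=1
SNF(R) diag = [2, 2, 4] → torsion [2, 2, 4]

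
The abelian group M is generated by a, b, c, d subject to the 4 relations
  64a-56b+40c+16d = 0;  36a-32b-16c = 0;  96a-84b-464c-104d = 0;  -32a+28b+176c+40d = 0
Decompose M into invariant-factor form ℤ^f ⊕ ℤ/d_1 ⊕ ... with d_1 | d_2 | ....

rank_ℚ(R)=4; free=4−4=0
SNF(R) diag = [4, 4, 8, 16] → torsion [4, 4, 8, 16]

Answer: M ≅ ℤ/4 ⊕ ℤ/4 ⊕ ℤ/8 ⊕ ℤ/16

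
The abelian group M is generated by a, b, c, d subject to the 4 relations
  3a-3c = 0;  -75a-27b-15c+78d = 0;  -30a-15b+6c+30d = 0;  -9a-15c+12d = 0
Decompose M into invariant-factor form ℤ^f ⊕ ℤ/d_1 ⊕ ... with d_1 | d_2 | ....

Answer: M ≅ ℤ/3 ⊕ ℤ/3 ⊕ ℤ/6 ⊕ ℤ/12

Derivation:
rank_ℚ(R)=4; free=4−4=0
SNF(R) diag = [3, 3, 6, 12] → torsion [3, 3, 6, 12]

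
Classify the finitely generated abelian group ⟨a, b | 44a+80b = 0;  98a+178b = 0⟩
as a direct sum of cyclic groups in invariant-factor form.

Answer: M ≅ ℤ/2 ⊕ ℤ/4

Derivation:
rank_ℚ(R)=2; free=2−2=0
SNF(R) diag = [2, 4] → torsion [2, 4]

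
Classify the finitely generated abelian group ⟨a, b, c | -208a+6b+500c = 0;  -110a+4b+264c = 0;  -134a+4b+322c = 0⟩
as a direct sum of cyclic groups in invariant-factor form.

Answer: M ≅ ℤ/2 ⊕ ℤ/2 ⊕ ℤ/2

Derivation:
rank_ℚ(R)=3; free=3−3=0
SNF(R) diag = [2, 2, 2] → torsion [2, 2, 2]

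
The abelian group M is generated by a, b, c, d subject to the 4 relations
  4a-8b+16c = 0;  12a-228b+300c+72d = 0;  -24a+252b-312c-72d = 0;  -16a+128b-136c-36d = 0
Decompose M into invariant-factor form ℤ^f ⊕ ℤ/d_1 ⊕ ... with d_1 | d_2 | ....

rank_ℚ(R)=4; free=4−4=0
SNF(R) diag = [4, 12, 36, 36] → torsion [4, 12, 36, 36]

Answer: M ≅ ℤ/4 ⊕ ℤ/12 ⊕ ℤ/36 ⊕ ℤ/36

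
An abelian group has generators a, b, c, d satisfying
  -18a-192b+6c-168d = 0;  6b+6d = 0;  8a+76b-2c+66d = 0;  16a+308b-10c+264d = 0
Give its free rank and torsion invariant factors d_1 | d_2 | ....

rank_ℚ(R)=4; free=4−4=0
SNF(R) diag = [2, 6, 6, 18] → torsion [2, 6, 6, 18]

Answer: M ≅ ℤ/2 ⊕ ℤ/6 ⊕ ℤ/6 ⊕ ℤ/18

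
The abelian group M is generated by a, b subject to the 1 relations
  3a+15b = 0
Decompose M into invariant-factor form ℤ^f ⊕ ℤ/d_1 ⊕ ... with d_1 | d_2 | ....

Answer: M ≅ ℤ^1 ⊕ ℤ/3

Derivation:
rank_ℚ(R)=1; free=2−1=1
SNF(R) diag = [3] → torsion [3]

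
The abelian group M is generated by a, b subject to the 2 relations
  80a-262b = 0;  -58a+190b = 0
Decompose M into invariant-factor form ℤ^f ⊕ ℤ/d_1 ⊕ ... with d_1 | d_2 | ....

rank_ℚ(R)=2; free=2−2=0
SNF(R) diag = [2, 2] → torsion [2, 2]

Answer: M ≅ ℤ/2 ⊕ ℤ/2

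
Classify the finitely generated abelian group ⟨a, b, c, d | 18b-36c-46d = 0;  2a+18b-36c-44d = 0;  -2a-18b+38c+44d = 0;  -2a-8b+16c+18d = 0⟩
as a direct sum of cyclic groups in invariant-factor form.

Answer: M ≅ ℤ/2 ⊕ ℤ/2 ⊕ ℤ/2 ⊕ ℤ/4

Derivation:
rank_ℚ(R)=4; free=4−4=0
SNF(R) diag = [2, 2, 2, 4] → torsion [2, 2, 2, 4]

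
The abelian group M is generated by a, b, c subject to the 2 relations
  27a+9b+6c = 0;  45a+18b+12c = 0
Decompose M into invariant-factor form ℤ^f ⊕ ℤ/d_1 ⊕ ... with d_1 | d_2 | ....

rank_ℚ(R)=2; free=3−2=1
SNF(R) diag = [3, 9] → torsion [3, 9]

Answer: M ≅ ℤ^1 ⊕ ℤ/3 ⊕ ℤ/9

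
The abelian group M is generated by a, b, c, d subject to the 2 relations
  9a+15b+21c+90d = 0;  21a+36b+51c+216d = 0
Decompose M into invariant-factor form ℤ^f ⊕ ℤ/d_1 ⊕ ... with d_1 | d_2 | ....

Answer: M ≅ ℤ^2 ⊕ ℤ/3 ⊕ ℤ/3

Derivation:
rank_ℚ(R)=2; free=4−2=2
SNF(R) diag = [3, 3] → torsion [3, 3]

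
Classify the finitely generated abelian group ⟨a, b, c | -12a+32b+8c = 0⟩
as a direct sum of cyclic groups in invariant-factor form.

Answer: M ≅ ℤ^2 ⊕ ℤ/4

Derivation:
rank_ℚ(R)=1; free=3−1=2
SNF(R) diag = [4] → torsion [4]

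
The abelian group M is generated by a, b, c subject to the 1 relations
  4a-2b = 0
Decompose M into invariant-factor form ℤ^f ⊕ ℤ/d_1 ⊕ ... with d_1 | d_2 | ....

Answer: M ≅ ℤ^2 ⊕ ℤ/2

Derivation:
rank_ℚ(R)=1; free=3−1=2
SNF(R) diag = [2] → torsion [2]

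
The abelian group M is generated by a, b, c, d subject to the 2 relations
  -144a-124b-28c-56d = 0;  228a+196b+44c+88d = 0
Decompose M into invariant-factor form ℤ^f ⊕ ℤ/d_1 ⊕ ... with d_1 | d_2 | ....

Answer: M ≅ ℤ^2 ⊕ ℤ/4 ⊕ ℤ/4

Derivation:
rank_ℚ(R)=2; free=4−2=2
SNF(R) diag = [4, 4] → torsion [4, 4]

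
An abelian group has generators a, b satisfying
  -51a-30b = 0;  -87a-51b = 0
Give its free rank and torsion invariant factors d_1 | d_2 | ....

rank_ℚ(R)=2; free=2−2=0
SNF(R) diag = [3, 3] → torsion [3, 3]

Answer: M ≅ ℤ/3 ⊕ ℤ/3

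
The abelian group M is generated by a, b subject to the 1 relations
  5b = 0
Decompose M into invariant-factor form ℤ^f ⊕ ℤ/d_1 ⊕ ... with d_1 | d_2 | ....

rank_ℚ(R)=1; free=2−1=1
SNF(R) diag = [5] → torsion [5]

Answer: M ≅ ℤ^1 ⊕ ℤ/5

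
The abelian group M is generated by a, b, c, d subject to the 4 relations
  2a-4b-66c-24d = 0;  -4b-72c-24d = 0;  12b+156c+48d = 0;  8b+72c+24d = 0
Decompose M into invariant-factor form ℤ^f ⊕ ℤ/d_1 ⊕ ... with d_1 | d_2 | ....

rank_ℚ(R)=4; free=4−4=0
SNF(R) diag = [2, 4, 12, 24] → torsion [2, 4, 12, 24]

Answer: M ≅ ℤ/2 ⊕ ℤ/4 ⊕ ℤ/12 ⊕ ℤ/24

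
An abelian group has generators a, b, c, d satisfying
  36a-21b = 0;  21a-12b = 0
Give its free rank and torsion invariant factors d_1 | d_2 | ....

Answer: M ≅ ℤ^2 ⊕ ℤ/3 ⊕ ℤ/3

Derivation:
rank_ℚ(R)=2; free=4−2=2
SNF(R) diag = [3, 3] → torsion [3, 3]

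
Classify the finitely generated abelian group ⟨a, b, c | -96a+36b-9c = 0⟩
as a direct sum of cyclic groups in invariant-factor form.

Answer: M ≅ ℤ^2 ⊕ ℤ/3

Derivation:
rank_ℚ(R)=1; free=3−1=2
SNF(R) diag = [3] → torsion [3]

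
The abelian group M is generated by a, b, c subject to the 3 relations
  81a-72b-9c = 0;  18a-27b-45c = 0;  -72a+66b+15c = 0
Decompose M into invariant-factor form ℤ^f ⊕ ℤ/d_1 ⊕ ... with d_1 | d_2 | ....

Answer: M ≅ ℤ/3 ⊕ ℤ/9 ⊕ ℤ/27

Derivation:
rank_ℚ(R)=3; free=3−3=0
SNF(R) diag = [3, 9, 27] → torsion [3, 9, 27]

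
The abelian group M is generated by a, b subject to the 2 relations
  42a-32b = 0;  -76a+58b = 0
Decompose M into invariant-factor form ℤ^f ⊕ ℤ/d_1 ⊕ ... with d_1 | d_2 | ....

Answer: M ≅ ℤ/2 ⊕ ℤ/2

Derivation:
rank_ℚ(R)=2; free=2−2=0
SNF(R) diag = [2, 2] → torsion [2, 2]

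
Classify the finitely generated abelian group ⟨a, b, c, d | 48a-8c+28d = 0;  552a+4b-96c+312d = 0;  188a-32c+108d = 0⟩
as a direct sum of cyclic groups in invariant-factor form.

Answer: M ≅ ℤ^1 ⊕ ℤ/4 ⊕ ℤ/4 ⊕ ℤ/4

Derivation:
rank_ℚ(R)=3; free=4−3=1
SNF(R) diag = [4, 4, 4] → torsion [4, 4, 4]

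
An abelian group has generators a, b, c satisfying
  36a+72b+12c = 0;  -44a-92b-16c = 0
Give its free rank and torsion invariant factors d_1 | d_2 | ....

Answer: M ≅ ℤ^1 ⊕ ℤ/4 ⊕ ℤ/12

Derivation:
rank_ℚ(R)=2; free=3−2=1
SNF(R) diag = [4, 12] → torsion [4, 12]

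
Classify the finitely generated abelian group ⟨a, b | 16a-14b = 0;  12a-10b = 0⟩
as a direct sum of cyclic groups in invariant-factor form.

rank_ℚ(R)=2; free=2−2=0
SNF(R) diag = [2, 4] → torsion [2, 4]

Answer: M ≅ ℤ/2 ⊕ ℤ/4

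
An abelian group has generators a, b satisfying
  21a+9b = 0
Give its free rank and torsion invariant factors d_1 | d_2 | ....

Answer: M ≅ ℤ^1 ⊕ ℤ/3

Derivation:
rank_ℚ(R)=1; free=2−1=1
SNF(R) diag = [3] → torsion [3]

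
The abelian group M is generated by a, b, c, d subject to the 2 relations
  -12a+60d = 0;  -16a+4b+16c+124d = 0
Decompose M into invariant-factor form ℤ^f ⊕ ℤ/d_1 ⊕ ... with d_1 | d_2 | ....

Answer: M ≅ ℤ^2 ⊕ ℤ/4 ⊕ ℤ/12

Derivation:
rank_ℚ(R)=2; free=4−2=2
SNF(R) diag = [4, 12] → torsion [4, 12]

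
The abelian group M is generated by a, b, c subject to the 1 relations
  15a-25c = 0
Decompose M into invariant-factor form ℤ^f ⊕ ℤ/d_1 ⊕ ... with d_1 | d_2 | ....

Answer: M ≅ ℤ^2 ⊕ ℤ/5

Derivation:
rank_ℚ(R)=1; free=3−1=2
SNF(R) diag = [5] → torsion [5]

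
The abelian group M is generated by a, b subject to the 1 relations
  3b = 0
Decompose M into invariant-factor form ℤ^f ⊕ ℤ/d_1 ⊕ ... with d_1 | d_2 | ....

rank_ℚ(R)=1; free=2−1=1
SNF(R) diag = [3] → torsion [3]

Answer: M ≅ ℤ^1 ⊕ ℤ/3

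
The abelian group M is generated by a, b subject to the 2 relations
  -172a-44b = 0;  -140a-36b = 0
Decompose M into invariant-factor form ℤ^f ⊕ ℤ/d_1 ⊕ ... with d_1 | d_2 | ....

Answer: M ≅ ℤ/4 ⊕ ℤ/8

Derivation:
rank_ℚ(R)=2; free=2−2=0
SNF(R) diag = [4, 8] → torsion [4, 8]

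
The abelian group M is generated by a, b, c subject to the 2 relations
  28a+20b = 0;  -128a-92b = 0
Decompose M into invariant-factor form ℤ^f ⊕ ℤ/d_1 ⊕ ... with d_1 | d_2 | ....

rank_ℚ(R)=2; free=3−2=1
SNF(R) diag = [4, 4] → torsion [4, 4]

Answer: M ≅ ℤ^1 ⊕ ℤ/4 ⊕ ℤ/4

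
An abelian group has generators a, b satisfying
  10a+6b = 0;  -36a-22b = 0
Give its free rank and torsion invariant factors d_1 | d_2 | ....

Answer: M ≅ ℤ/2 ⊕ ℤ/2

Derivation:
rank_ℚ(R)=2; free=2−2=0
SNF(R) diag = [2, 2] → torsion [2, 2]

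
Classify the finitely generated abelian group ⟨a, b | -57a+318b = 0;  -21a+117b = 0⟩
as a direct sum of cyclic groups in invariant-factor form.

rank_ℚ(R)=2; free=2−2=0
SNF(R) diag = [3, 3] → torsion [3, 3]

Answer: M ≅ ℤ/3 ⊕ ℤ/3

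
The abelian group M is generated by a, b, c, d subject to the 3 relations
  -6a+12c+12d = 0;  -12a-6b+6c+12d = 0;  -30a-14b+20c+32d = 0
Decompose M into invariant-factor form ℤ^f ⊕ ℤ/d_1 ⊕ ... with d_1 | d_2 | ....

rank_ℚ(R)=3; free=4−3=1
SNF(R) diag = [2, 6, 6] → torsion [2, 6, 6]

Answer: M ≅ ℤ^1 ⊕ ℤ/2 ⊕ ℤ/6 ⊕ ℤ/6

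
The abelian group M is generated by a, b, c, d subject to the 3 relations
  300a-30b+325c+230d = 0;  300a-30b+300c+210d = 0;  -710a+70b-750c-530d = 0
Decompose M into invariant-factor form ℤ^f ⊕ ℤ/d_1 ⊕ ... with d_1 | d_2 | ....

Answer: M ≅ ℤ^1 ⊕ ℤ/5 ⊕ ℤ/10 ⊕ ℤ/30

Derivation:
rank_ℚ(R)=3; free=4−3=1
SNF(R) diag = [5, 10, 30] → torsion [5, 10, 30]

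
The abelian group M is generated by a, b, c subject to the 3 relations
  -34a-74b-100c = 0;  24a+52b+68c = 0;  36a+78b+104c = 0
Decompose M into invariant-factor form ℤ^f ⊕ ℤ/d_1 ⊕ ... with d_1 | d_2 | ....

Answer: M ≅ ℤ/2 ⊕ ℤ/2 ⊕ ℤ/4

Derivation:
rank_ℚ(R)=3; free=3−3=0
SNF(R) diag = [2, 2, 4] → torsion [2, 2, 4]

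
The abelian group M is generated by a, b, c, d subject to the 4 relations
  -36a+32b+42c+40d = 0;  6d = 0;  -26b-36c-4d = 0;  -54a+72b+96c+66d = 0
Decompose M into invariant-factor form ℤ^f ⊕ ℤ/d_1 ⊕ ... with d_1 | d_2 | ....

Answer: M ≅ ℤ/2 ⊕ ℤ/6 ⊕ ℤ/6 ⊕ ℤ/18

Derivation:
rank_ℚ(R)=4; free=4−4=0
SNF(R) diag = [2, 6, 6, 18] → torsion [2, 6, 6, 18]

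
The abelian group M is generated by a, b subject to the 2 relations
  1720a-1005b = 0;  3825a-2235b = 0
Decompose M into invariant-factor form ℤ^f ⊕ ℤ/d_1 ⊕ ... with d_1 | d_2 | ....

rank_ℚ(R)=2; free=2−2=0
SNF(R) diag = [5, 15] → torsion [5, 15]

Answer: M ≅ ℤ/5 ⊕ ℤ/15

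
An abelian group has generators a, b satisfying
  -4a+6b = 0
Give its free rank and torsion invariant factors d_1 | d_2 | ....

Answer: M ≅ ℤ^1 ⊕ ℤ/2

Derivation:
rank_ℚ(R)=1; free=2−1=1
SNF(R) diag = [2] → torsion [2]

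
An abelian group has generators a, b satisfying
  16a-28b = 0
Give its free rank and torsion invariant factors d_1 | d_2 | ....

Answer: M ≅ ℤ^1 ⊕ ℤ/4

Derivation:
rank_ℚ(R)=1; free=2−1=1
SNF(R) diag = [4] → torsion [4]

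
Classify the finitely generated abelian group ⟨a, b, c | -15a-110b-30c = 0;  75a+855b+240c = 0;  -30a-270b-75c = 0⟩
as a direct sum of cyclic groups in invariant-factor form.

Answer: M ≅ ℤ/5 ⊕ ℤ/15 ⊕ ℤ/15

Derivation:
rank_ℚ(R)=3; free=3−3=0
SNF(R) diag = [5, 15, 15] → torsion [5, 15, 15]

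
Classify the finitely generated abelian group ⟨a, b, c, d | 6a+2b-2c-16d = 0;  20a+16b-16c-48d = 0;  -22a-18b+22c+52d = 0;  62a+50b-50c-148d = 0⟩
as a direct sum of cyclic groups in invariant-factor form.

Answer: M ≅ ℤ/2 ⊕ ℤ/4 ⊕ ℤ/4 ⊕ ℤ/4

Derivation:
rank_ℚ(R)=4; free=4−4=0
SNF(R) diag = [2, 4, 4, 4] → torsion [2, 4, 4, 4]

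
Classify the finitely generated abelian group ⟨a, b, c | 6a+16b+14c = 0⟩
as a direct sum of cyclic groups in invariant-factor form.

Answer: M ≅ ℤ^2 ⊕ ℤ/2

Derivation:
rank_ℚ(R)=1; free=3−1=2
SNF(R) diag = [2] → torsion [2]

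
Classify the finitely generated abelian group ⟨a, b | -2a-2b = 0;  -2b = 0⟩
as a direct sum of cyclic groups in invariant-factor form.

rank_ℚ(R)=2; free=2−2=0
SNF(R) diag = [2, 2] → torsion [2, 2]

Answer: M ≅ ℤ/2 ⊕ ℤ/2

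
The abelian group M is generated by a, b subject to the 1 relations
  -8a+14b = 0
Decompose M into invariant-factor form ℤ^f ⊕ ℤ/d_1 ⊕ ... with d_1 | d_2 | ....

rank_ℚ(R)=1; free=2−1=1
SNF(R) diag = [2] → torsion [2]

Answer: M ≅ ℤ^1 ⊕ ℤ/2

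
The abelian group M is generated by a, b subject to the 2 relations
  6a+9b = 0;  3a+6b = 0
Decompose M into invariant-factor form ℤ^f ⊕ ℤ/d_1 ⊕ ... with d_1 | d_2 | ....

rank_ℚ(R)=2; free=2−2=0
SNF(R) diag = [3, 3] → torsion [3, 3]

Answer: M ≅ ℤ/3 ⊕ ℤ/3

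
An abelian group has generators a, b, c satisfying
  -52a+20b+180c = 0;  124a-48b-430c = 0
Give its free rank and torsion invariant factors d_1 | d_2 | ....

rank_ℚ(R)=2; free=3−2=1
SNF(R) diag = [2, 4] → torsion [2, 4]

Answer: M ≅ ℤ^1 ⊕ ℤ/2 ⊕ ℤ/4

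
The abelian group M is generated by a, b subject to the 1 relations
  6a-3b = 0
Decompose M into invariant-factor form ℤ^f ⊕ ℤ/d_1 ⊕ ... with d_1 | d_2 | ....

Answer: M ≅ ℤ^1 ⊕ ℤ/3

Derivation:
rank_ℚ(R)=1; free=2−1=1
SNF(R) diag = [3] → torsion [3]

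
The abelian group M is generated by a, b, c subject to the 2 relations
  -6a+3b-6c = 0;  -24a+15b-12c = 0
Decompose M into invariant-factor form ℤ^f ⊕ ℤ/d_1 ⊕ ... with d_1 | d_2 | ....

Answer: M ≅ ℤ^1 ⊕ ℤ/3 ⊕ ℤ/6

Derivation:
rank_ℚ(R)=2; free=3−2=1
SNF(R) diag = [3, 6] → torsion [3, 6]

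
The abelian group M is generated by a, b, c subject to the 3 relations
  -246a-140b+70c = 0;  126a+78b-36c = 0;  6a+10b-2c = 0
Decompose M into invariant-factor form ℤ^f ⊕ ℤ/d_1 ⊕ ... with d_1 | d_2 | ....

rank_ℚ(R)=3; free=3−3=0
SNF(R) diag = [2, 6, 18] → torsion [2, 6, 18]

Answer: M ≅ ℤ/2 ⊕ ℤ/6 ⊕ ℤ/18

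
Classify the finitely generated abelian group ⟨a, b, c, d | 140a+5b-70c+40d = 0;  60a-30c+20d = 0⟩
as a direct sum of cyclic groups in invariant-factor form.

rank_ℚ(R)=2; free=4−2=2
SNF(R) diag = [5, 10] → torsion [5, 10]

Answer: M ≅ ℤ^2 ⊕ ℤ/5 ⊕ ℤ/10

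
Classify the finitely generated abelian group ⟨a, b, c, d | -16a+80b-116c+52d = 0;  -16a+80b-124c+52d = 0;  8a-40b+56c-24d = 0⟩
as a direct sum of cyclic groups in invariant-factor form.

rank_ℚ(R)=3; free=4−3=1
SNF(R) diag = [4, 8, 8] → torsion [4, 8, 8]

Answer: M ≅ ℤ^1 ⊕ ℤ/4 ⊕ ℤ/8 ⊕ ℤ/8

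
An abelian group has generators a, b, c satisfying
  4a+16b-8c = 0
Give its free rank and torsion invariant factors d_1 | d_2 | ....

Answer: M ≅ ℤ^2 ⊕ ℤ/4

Derivation:
rank_ℚ(R)=1; free=3−1=2
SNF(R) diag = [4] → torsion [4]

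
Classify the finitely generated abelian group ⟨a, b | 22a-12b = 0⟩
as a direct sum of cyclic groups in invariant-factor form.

rank_ℚ(R)=1; free=2−1=1
SNF(R) diag = [2] → torsion [2]

Answer: M ≅ ℤ^1 ⊕ ℤ/2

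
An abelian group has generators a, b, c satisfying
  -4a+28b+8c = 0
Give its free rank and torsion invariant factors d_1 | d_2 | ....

Answer: M ≅ ℤ^2 ⊕ ℤ/4

Derivation:
rank_ℚ(R)=1; free=3−1=2
SNF(R) diag = [4] → torsion [4]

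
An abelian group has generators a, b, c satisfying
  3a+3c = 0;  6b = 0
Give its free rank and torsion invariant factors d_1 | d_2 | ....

rank_ℚ(R)=2; free=3−2=1
SNF(R) diag = [3, 6] → torsion [3, 6]

Answer: M ≅ ℤ^1 ⊕ ℤ/3 ⊕ ℤ/6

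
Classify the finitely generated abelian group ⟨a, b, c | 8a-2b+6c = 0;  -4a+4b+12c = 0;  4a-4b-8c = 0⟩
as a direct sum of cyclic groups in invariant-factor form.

Answer: M ≅ ℤ/2 ⊕ ℤ/4 ⊕ ℤ/12

Derivation:
rank_ℚ(R)=3; free=3−3=0
SNF(R) diag = [2, 4, 12] → torsion [2, 4, 12]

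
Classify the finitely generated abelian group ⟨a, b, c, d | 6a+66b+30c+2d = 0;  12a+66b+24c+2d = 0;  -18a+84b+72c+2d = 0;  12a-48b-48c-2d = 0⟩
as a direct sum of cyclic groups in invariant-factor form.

Answer: M ≅ ℤ/2 ⊕ ℤ/6 ⊕ ℤ/18 ⊕ ℤ/18

Derivation:
rank_ℚ(R)=4; free=4−4=0
SNF(R) diag = [2, 6, 18, 18] → torsion [2, 6, 18, 18]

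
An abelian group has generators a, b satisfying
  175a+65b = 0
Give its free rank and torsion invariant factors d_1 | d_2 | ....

Answer: M ≅ ℤ^1 ⊕ ℤ/5

Derivation:
rank_ℚ(R)=1; free=2−1=1
SNF(R) diag = [5] → torsion [5]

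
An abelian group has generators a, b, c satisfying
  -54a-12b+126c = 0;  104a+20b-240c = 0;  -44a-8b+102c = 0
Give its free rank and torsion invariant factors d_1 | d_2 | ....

rank_ℚ(R)=3; free=3−3=0
SNF(R) diag = [2, 6, 12] → torsion [2, 6, 12]

Answer: M ≅ ℤ/2 ⊕ ℤ/6 ⊕ ℤ/12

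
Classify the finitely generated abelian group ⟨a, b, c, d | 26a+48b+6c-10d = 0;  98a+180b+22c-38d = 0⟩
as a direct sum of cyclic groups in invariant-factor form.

Answer: M ≅ ℤ^2 ⊕ ℤ/2 ⊕ ℤ/4

Derivation:
rank_ℚ(R)=2; free=4−2=2
SNF(R) diag = [2, 4] → torsion [2, 4]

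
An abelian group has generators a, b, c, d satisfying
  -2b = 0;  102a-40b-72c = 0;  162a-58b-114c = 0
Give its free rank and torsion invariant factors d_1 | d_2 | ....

Answer: M ≅ ℤ^1 ⊕ ℤ/2 ⊕ ℤ/6 ⊕ ℤ/6

Derivation:
rank_ℚ(R)=3; free=4−3=1
SNF(R) diag = [2, 6, 6] → torsion [2, 6, 6]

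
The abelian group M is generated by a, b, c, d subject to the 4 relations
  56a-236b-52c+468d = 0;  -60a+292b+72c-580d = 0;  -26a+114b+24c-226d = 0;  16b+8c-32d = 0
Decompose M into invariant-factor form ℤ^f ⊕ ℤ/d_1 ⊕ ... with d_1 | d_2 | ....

rank_ℚ(R)=4; free=4−4=0
SNF(R) diag = [2, 4, 8, 16] → torsion [2, 4, 8, 16]

Answer: M ≅ ℤ/2 ⊕ ℤ/4 ⊕ ℤ/8 ⊕ ℤ/16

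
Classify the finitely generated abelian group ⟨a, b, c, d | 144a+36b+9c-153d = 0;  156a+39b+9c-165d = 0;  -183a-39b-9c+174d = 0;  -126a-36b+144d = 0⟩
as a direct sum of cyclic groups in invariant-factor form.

Answer: M ≅ ℤ/3 ⊕ ℤ/9 ⊕ ℤ/9 ⊕ ℤ/18

Derivation:
rank_ℚ(R)=4; free=4−4=0
SNF(R) diag = [3, 9, 9, 18] → torsion [3, 9, 9, 18]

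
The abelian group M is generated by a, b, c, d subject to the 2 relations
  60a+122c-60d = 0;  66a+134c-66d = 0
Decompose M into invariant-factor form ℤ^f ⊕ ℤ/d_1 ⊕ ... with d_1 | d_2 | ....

Answer: M ≅ ℤ^2 ⊕ ℤ/2 ⊕ ℤ/6

Derivation:
rank_ℚ(R)=2; free=4−2=2
SNF(R) diag = [2, 6] → torsion [2, 6]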